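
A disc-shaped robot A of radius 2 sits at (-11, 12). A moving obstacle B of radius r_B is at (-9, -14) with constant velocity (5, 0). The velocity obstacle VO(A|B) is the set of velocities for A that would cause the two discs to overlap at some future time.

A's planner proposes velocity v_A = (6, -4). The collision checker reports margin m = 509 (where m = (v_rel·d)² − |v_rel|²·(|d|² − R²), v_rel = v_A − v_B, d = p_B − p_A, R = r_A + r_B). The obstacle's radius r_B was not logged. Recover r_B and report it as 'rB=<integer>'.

m = 509
d = (2, -26);  v_rel = (1, -4),  |v_rel|² = 17
v_rel×d = (1)·(-26) − (-4)·(2) = -18
since m = R²·17 − (-18)²:  R² = (324 + 509) / 17 = 49
R = √49 = 7  ⇒  r_B = 7 − 2 = 5

rB=5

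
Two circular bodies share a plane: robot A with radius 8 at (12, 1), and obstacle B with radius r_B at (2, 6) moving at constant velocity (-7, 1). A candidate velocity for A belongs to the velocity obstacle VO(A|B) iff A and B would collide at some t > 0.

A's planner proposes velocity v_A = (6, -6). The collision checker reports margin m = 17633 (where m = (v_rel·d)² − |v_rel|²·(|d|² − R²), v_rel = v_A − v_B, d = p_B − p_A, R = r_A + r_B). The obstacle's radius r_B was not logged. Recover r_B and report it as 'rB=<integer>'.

m = 17633
d = (-10, 5);  v_rel = (13, -7),  |v_rel|² = 218
v_rel×d = (13)·(5) − (-7)·(-10) = -5
since m = R²·218 − (-5)²:  R² = (25 + 17633) / 218 = 81
R = √81 = 9  ⇒  r_B = 9 − 8 = 1

rB=1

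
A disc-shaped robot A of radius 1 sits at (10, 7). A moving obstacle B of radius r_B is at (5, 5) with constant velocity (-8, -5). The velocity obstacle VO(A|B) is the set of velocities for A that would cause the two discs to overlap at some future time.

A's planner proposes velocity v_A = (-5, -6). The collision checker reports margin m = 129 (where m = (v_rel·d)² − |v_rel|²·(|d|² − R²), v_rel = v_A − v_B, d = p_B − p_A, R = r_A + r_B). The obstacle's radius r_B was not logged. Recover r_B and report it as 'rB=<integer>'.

m = 129
d = (-5, -2);  v_rel = (3, -1),  |v_rel|² = 10
v_rel×d = (3)·(-2) − (-1)·(-5) = -11
since m = R²·10 − (-11)²:  R² = (121 + 129) / 10 = 25
R = √25 = 5  ⇒  r_B = 5 − 1 = 4

rB=4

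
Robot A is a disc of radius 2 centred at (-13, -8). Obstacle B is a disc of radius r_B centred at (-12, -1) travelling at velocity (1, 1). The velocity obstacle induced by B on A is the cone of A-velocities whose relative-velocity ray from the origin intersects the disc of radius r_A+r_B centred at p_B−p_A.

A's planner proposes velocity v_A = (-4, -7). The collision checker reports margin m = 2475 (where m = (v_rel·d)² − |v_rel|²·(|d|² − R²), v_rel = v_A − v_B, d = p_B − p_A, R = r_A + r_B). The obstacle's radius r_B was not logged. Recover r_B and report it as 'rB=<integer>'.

m = 2475
d = (1, 7);  v_rel = (-5, -8),  |v_rel|² = 89
v_rel×d = (-5)·(7) − (-8)·(1) = -27
since m = R²·89 − (-27)²:  R² = (729 + 2475) / 89 = 36
R = √36 = 6  ⇒  r_B = 6 − 2 = 4

rB=4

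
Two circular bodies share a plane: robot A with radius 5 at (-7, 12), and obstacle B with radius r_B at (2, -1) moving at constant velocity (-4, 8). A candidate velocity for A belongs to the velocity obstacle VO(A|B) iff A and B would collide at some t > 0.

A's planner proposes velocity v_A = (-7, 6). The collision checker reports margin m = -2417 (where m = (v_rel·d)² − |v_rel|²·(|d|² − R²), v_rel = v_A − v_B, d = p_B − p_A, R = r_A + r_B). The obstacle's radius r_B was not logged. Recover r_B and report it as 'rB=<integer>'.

m = -2417
d = (9, -13);  v_rel = (-3, -2),  |v_rel|² = 13
v_rel×d = (-3)·(-13) − (-2)·(9) = 57
since m = R²·13 − 57²:  R² = (3249 + -2417) / 13 = 64
R = √64 = 8  ⇒  r_B = 8 − 5 = 3

rB=3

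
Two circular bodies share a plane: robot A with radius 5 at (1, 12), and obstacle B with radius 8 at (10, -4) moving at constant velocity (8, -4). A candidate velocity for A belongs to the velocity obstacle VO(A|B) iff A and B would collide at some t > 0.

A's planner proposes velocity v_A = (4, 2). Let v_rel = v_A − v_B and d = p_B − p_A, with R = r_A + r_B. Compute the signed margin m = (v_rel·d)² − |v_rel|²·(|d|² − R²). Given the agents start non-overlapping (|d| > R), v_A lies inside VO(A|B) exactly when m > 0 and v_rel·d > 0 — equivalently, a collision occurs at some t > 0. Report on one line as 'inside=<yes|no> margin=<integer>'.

d = (9, -16),  |d|² = 337;  R = 5+8 = 13,  c = 337−13² = 168
v_rel = (-4, 6),  |v_rel|² = 52;  v_rel·d = (-4)·(9) + (6)·(-16) = -132
52·t² + 264·t + 168 = 0  ⇒  m = (-132)² − 52·168 = 8688
m = 8688 > 0,  v_rel·d = -132 < 0  ⇒  outside

inside=no margin=8688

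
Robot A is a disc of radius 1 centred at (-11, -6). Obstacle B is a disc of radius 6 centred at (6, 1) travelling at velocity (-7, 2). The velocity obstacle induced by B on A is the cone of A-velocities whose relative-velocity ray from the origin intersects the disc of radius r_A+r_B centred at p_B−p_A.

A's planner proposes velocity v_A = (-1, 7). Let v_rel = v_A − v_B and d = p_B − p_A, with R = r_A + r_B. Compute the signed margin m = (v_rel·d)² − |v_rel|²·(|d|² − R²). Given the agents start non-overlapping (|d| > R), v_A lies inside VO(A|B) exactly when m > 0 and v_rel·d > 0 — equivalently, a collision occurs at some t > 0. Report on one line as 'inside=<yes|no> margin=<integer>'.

d = (17, 7),  |d|² = 338;  R = 1+6 = 7,  c = 338−7² = 289
v_rel = (6, 5),  |v_rel|² = 61;  v_rel·d = (6)·(17) + (5)·(7) = 137
61·t² − 274·t + 289 = 0  ⇒  m = 137² − 61·289 = 1140
m = 1140 > 0,  v_rel·d = 137 > 0  ⇒  inside

inside=yes margin=1140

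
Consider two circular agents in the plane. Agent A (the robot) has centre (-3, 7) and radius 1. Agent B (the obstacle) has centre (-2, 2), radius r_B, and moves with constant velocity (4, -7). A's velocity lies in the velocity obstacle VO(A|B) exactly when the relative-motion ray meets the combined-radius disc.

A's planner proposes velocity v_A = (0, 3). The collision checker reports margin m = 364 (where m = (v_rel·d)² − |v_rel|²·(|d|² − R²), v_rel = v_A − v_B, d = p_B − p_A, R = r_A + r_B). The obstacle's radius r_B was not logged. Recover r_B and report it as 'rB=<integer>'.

m = 364
d = (1, -5);  v_rel = (-4, 10),  |v_rel|² = 116
v_rel×d = (-4)·(-5) − (10)·(1) = 10
since m = R²·116 − 10²:  R² = (100 + 364) / 116 = 4
R = √4 = 2  ⇒  r_B = 2 − 1 = 1

rB=1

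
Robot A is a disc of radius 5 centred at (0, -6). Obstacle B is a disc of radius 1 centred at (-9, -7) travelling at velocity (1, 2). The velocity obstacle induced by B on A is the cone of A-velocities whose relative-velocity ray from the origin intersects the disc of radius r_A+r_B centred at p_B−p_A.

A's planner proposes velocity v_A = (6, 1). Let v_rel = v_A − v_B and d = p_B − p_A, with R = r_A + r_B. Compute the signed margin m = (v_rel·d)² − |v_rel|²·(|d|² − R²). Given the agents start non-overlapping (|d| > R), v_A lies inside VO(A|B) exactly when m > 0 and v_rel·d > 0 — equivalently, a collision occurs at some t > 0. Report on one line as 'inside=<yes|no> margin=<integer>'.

d = (-9, -1),  |d|² = 82;  R = 5+1 = 6,  c = 82−6² = 46
v_rel = (5, -1),  |v_rel|² = 26;  v_rel·d = (5)·(-9) + (-1)·(-1) = -44
26·t² + 88·t + 46 = 0  ⇒  m = (-44)² − 26·46 = 740
m = 740 > 0,  v_rel·d = -44 < 0  ⇒  outside

inside=no margin=740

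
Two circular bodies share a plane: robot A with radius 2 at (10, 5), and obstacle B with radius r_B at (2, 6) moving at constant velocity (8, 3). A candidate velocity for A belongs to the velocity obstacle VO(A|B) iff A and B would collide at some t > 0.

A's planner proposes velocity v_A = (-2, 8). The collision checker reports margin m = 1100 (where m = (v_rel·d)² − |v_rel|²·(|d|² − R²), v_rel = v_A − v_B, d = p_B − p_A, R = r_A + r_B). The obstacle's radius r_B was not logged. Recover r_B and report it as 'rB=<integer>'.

m = 1100
d = (-8, 1);  v_rel = (-10, 5),  |v_rel|² = 125
v_rel×d = (-10)·(1) − (5)·(-8) = 30
since m = R²·125 − 30²:  R² = (900 + 1100) / 125 = 16
R = √16 = 4  ⇒  r_B = 4 − 2 = 2

rB=2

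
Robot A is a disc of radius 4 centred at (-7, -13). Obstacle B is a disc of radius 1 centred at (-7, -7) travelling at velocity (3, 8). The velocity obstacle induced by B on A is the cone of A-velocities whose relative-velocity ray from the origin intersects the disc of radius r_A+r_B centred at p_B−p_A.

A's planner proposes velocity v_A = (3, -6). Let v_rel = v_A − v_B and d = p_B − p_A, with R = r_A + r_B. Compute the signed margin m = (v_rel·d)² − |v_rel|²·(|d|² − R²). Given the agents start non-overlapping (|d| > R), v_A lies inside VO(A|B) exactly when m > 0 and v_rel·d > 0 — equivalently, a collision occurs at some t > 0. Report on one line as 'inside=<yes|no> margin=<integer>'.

d = (0, 6),  |d|² = 36;  R = 4+1 = 5,  c = 36−5² = 11
v_rel = (0, -14),  |v_rel|² = 196;  v_rel·d = (0)·(0) + (-14)·(6) = -84
196·t² + 168·t + 11 = 0  ⇒  m = (-84)² − 196·11 = 4900
m = 4900 > 0,  v_rel·d = -84 < 0  ⇒  outside

inside=no margin=4900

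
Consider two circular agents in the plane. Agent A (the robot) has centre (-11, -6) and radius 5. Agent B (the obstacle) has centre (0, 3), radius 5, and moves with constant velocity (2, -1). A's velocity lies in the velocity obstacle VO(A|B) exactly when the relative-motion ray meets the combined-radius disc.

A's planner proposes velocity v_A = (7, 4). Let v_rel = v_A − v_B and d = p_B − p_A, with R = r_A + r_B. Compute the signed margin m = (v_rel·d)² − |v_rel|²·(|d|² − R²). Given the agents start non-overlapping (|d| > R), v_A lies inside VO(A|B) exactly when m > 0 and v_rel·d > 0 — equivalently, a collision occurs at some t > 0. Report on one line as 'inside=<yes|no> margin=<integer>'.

d = (11, 9),  |d|² = 202;  R = 5+5 = 10,  c = 202−10² = 102
v_rel = (5, 5),  |v_rel|² = 50;  v_rel·d = (5)·(11) + (5)·(9) = 100
50·t² − 200·t + 102 = 0  ⇒  m = 100² − 50·102 = 4900
m = 4900 > 0,  v_rel·d = 100 > 0  ⇒  inside

inside=yes margin=4900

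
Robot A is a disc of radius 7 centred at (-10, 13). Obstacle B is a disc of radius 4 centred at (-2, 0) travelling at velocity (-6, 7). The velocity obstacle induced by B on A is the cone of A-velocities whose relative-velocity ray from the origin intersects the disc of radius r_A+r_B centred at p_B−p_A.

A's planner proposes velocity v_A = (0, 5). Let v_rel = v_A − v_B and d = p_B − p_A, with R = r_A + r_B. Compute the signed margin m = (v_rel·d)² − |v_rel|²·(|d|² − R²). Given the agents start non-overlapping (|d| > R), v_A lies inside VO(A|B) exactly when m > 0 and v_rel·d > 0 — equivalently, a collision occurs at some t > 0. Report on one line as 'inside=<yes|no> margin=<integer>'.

d = (8, -13),  |d|² = 233;  R = 7+4 = 11,  c = 233−11² = 112
v_rel = (6, -2),  |v_rel|² = 40;  v_rel·d = (6)·(8) + (-2)·(-13) = 74
40·t² − 148·t + 112 = 0  ⇒  m = 74² − 40·112 = 996
m = 996 > 0,  v_rel·d = 74 > 0  ⇒  inside

inside=yes margin=996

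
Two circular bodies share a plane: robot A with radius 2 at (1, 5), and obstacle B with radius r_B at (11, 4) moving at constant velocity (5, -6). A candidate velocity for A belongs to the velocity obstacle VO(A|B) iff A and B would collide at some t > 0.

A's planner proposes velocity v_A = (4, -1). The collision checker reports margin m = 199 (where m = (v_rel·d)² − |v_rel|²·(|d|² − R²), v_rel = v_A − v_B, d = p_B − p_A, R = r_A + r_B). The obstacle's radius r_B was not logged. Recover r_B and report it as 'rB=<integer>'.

m = 199
d = (10, -1);  v_rel = (-1, 5),  |v_rel|² = 26
v_rel×d = (-1)·(-1) − (5)·(10) = -49
since m = R²·26 − (-49)²:  R² = (2401 + 199) / 26 = 100
R = √100 = 10  ⇒  r_B = 10 − 2 = 8

rB=8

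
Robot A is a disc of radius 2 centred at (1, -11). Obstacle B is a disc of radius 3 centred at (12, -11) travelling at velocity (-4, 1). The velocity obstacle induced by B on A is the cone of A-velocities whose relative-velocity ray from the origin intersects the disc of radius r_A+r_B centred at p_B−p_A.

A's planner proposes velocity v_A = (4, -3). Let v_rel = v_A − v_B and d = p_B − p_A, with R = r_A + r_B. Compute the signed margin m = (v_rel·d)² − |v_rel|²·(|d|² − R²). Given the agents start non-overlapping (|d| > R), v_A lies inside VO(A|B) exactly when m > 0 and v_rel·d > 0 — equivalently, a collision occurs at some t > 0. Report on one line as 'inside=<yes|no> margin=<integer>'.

d = (11, 0),  |d|² = 121;  R = 2+3 = 5,  c = 121−5² = 96
v_rel = (8, -4),  |v_rel|² = 80;  v_rel·d = (8)·(11) + (-4)·(0) = 88
80·t² − 176·t + 96 = 0  ⇒  m = 88² − 80·96 = 64
m = 64 > 0,  v_rel·d = 88 > 0  ⇒  inside

inside=yes margin=64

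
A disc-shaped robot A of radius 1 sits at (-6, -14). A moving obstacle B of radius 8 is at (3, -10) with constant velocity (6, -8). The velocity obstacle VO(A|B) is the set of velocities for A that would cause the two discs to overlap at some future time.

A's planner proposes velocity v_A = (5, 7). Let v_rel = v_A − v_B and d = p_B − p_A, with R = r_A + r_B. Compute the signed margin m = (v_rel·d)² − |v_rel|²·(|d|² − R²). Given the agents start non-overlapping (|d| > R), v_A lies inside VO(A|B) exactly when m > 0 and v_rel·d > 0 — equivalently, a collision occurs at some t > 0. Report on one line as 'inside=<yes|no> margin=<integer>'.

d = (9, 4),  |d|² = 97;  R = 1+8 = 9,  c = 97−9² = 16
v_rel = (-1, 15),  |v_rel|² = 226;  v_rel·d = (-1)·(9) + (15)·(4) = 51
226·t² − 102·t + 16 = 0  ⇒  m = 51² − 226·16 = -1015
m = -1015 < 0,  v_rel·d = 51 > 0  ⇒  outside

inside=no margin=-1015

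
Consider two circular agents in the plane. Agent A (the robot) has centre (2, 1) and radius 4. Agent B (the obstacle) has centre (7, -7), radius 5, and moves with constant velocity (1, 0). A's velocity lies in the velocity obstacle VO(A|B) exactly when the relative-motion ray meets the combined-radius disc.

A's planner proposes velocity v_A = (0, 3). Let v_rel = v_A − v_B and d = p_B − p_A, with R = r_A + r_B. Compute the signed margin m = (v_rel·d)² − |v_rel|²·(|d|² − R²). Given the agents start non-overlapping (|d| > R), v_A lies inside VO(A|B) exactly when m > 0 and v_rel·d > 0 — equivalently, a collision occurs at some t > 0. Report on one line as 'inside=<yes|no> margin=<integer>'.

d = (5, -8),  |d|² = 89;  R = 4+5 = 9,  c = 89−9² = 8
v_rel = (-1, 3),  |v_rel|² = 10;  v_rel·d = (-1)·(5) + (3)·(-8) = -29
10·t² + 58·t + 8 = 0  ⇒  m = (-29)² − 10·8 = 761
m = 761 > 0,  v_rel·d = -29 < 0  ⇒  outside

inside=no margin=761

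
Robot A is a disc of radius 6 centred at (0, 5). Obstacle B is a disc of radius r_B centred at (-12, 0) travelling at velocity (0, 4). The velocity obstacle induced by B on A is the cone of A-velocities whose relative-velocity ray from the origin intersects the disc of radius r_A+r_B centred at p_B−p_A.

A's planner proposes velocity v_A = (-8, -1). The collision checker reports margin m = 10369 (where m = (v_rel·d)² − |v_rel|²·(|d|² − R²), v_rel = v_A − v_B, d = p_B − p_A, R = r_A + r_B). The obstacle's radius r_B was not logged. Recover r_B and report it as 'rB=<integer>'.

m = 10369
d = (-12, -5);  v_rel = (-8, -5),  |v_rel|² = 89
v_rel×d = (-8)·(-5) − (-5)·(-12) = -20
since m = R²·89 − (-20)²:  R² = (400 + 10369) / 89 = 121
R = √121 = 11  ⇒  r_B = 11 − 6 = 5

rB=5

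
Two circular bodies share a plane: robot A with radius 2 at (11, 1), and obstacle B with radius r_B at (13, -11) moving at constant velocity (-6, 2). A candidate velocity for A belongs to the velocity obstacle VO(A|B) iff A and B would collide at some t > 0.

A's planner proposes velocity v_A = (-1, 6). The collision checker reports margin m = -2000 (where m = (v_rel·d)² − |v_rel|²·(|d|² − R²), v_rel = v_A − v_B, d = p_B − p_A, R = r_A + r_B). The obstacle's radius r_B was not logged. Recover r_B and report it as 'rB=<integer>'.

m = -2000
d = (2, -12);  v_rel = (5, 4),  |v_rel|² = 41
v_rel×d = (5)·(-12) − (4)·(2) = -68
since m = R²·41 − (-68)²:  R² = (4624 + -2000) / 41 = 64
R = √64 = 8  ⇒  r_B = 8 − 2 = 6

rB=6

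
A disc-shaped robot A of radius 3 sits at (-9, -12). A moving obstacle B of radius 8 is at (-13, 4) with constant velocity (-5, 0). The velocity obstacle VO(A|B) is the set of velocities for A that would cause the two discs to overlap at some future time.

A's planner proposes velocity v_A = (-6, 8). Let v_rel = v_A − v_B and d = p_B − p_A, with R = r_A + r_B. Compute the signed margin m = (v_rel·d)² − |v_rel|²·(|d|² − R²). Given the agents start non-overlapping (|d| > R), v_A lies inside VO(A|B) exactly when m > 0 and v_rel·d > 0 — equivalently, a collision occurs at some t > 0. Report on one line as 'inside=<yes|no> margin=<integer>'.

d = (-4, 16),  |d|² = 272;  R = 3+8 = 11,  c = 272−11² = 151
v_rel = (-1, 8),  |v_rel|² = 65;  v_rel·d = (-1)·(-4) + (8)·(16) = 132
65·t² − 264·t + 151 = 0  ⇒  m = 132² − 65·151 = 7609
m = 7609 > 0,  v_rel·d = 132 > 0  ⇒  inside

inside=yes margin=7609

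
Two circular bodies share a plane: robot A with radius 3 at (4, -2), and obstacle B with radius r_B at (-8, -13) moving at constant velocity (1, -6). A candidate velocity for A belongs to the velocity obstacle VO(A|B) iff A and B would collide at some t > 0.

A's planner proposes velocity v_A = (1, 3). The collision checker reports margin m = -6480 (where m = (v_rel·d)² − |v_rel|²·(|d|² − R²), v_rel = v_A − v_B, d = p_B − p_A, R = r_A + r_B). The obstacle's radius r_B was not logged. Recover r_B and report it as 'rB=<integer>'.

m = -6480
d = (-12, -11);  v_rel = (0, 9),  |v_rel|² = 81
v_rel×d = (0)·(-11) − (9)·(-12) = 108
since m = R²·81 − 108²:  R² = (11664 + -6480) / 81 = 64
R = √64 = 8  ⇒  r_B = 8 − 3 = 5

rB=5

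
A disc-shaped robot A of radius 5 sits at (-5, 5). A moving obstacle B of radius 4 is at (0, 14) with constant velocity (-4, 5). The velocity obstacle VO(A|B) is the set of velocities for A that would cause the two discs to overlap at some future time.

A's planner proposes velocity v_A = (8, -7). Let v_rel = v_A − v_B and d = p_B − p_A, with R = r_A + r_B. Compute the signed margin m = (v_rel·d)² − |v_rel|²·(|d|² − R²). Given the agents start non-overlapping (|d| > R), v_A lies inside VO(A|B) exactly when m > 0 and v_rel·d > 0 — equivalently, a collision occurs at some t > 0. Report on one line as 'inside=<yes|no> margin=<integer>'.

d = (5, 9),  |d|² = 106;  R = 5+4 = 9,  c = 106−9² = 25
v_rel = (12, -12),  |v_rel|² = 288;  v_rel·d = (12)·(5) + (-12)·(9) = -48
288·t² + 96·t + 25 = 0  ⇒  m = (-48)² − 288·25 = -4896
m = -4896 < 0,  v_rel·d = -48 < 0  ⇒  outside

inside=no margin=-4896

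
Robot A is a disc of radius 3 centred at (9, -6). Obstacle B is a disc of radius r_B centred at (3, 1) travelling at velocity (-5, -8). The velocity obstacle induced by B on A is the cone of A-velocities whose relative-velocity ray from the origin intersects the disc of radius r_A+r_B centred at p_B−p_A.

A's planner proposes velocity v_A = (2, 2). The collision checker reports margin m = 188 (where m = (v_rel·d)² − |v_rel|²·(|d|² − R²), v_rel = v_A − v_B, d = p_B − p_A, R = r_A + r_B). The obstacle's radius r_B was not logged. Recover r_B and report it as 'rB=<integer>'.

m = 188
d = (-6, 7);  v_rel = (7, 10),  |v_rel|² = 149
v_rel×d = (7)·(7) − (10)·(-6) = 109
since m = R²·149 − 109²:  R² = (11881 + 188) / 149 = 81
R = √81 = 9  ⇒  r_B = 9 − 3 = 6

rB=6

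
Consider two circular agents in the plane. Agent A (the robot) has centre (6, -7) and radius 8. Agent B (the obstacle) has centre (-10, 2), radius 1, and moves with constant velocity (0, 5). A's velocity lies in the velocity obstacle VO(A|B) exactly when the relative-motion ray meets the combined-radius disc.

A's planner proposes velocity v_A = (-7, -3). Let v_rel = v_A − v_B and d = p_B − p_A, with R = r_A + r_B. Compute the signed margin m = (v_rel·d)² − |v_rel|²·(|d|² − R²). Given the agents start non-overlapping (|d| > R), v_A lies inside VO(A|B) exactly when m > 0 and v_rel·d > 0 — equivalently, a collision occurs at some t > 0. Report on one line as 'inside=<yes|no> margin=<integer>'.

d = (-16, 9),  |d|² = 337;  R = 8+1 = 9,  c = 337−9² = 256
v_rel = (-7, -8),  |v_rel|² = 113;  v_rel·d = (-7)·(-16) + (-8)·(9) = 40
113·t² − 80·t + 256 = 0  ⇒  m = 40² − 113·256 = -27328
m = -27328 < 0,  v_rel·d = 40 > 0  ⇒  outside

inside=no margin=-27328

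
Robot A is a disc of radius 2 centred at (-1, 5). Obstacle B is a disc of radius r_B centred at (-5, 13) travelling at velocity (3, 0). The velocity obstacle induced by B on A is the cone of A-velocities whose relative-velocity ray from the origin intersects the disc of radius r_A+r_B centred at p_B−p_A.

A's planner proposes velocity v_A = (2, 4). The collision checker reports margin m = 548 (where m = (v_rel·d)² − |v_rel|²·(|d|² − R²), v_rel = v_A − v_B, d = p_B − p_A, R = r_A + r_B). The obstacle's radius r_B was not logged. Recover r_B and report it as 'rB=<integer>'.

m = 548
d = (-4, 8);  v_rel = (-1, 4),  |v_rel|² = 17
v_rel×d = (-1)·(8) − (4)·(-4) = 8
since m = R²·17 − 8²:  R² = (64 + 548) / 17 = 36
R = √36 = 6  ⇒  r_B = 6 − 2 = 4

rB=4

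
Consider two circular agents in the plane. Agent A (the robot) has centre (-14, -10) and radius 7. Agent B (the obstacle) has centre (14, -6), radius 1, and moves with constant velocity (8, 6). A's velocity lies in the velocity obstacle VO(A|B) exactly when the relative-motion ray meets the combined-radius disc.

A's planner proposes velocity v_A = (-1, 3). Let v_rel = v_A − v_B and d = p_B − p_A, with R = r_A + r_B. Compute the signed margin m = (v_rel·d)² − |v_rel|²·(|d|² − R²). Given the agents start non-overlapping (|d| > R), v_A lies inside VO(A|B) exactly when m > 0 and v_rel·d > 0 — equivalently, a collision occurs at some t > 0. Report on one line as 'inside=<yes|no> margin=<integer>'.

d = (28, 4),  |d|² = 800;  R = 7+1 = 8,  c = 800−8² = 736
v_rel = (-9, -3),  |v_rel|² = 90;  v_rel·d = (-9)·(28) + (-3)·(4) = -264
90·t² + 528·t + 736 = 0  ⇒  m = (-264)² − 90·736 = 3456
m = 3456 > 0,  v_rel·d = -264 < 0  ⇒  outside

inside=no margin=3456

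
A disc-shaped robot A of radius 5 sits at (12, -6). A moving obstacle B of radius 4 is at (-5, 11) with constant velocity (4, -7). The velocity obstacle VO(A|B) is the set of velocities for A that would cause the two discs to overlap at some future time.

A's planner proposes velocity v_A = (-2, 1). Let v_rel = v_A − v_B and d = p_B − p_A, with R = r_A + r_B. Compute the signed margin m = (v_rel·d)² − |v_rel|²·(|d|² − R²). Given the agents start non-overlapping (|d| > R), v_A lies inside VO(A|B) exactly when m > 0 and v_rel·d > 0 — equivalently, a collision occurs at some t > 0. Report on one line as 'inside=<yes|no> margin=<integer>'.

d = (-17, 17),  |d|² = 578;  R = 5+4 = 9,  c = 578−9² = 497
v_rel = (-6, 8),  |v_rel|² = 100;  v_rel·d = (-6)·(-17) + (8)·(17) = 238
100·t² − 476·t + 497 = 0  ⇒  m = 238² − 100·497 = 6944
m = 6944 > 0,  v_rel·d = 238 > 0  ⇒  inside

inside=yes margin=6944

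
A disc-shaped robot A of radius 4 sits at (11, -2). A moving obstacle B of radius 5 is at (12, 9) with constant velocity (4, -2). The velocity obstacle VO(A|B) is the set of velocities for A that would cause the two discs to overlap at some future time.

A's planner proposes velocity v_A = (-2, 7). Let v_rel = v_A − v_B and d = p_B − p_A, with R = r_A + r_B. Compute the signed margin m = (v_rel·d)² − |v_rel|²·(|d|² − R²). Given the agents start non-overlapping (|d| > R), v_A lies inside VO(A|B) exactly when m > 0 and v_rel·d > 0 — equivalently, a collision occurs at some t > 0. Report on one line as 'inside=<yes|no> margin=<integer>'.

d = (1, 11),  |d|² = 122;  R = 4+5 = 9,  c = 122−9² = 41
v_rel = (-6, 9),  |v_rel|² = 117;  v_rel·d = (-6)·(1) + (9)·(11) = 93
117·t² − 186·t + 41 = 0  ⇒  m = 93² − 117·41 = 3852
m = 3852 > 0,  v_rel·d = 93 > 0  ⇒  inside

inside=yes margin=3852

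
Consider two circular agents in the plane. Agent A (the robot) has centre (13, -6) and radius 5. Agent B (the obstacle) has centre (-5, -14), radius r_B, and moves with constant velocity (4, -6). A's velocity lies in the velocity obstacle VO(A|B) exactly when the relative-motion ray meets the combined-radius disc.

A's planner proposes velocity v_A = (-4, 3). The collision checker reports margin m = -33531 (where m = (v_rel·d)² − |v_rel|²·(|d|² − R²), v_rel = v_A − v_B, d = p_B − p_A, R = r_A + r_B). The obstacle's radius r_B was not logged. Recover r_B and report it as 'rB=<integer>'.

m = -33531
d = (-18, -8);  v_rel = (-8, 9),  |v_rel|² = 145
v_rel×d = (-8)·(-8) − (9)·(-18) = 226
since m = R²·145 − 226²:  R² = (51076 + -33531) / 145 = 121
R = √121 = 11  ⇒  r_B = 11 − 5 = 6

rB=6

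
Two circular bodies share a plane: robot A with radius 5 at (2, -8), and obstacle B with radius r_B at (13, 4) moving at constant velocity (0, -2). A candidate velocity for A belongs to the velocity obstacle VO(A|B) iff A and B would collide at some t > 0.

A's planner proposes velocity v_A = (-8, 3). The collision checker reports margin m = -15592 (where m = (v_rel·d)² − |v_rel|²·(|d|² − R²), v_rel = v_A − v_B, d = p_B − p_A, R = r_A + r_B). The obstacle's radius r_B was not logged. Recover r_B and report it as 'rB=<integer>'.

m = -15592
d = (11, 12);  v_rel = (-8, 5),  |v_rel|² = 89
v_rel×d = (-8)·(12) − (5)·(11) = -151
since m = R²·89 − (-151)²:  R² = (22801 + -15592) / 89 = 81
R = √81 = 9  ⇒  r_B = 9 − 5 = 4

rB=4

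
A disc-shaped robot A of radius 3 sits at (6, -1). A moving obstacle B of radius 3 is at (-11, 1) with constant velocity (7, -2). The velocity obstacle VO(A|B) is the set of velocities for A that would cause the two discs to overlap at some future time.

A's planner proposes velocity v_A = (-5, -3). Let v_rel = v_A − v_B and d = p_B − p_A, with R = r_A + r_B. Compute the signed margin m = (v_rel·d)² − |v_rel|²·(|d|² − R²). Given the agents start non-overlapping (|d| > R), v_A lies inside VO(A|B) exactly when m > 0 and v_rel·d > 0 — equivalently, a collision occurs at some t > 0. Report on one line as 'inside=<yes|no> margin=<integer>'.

d = (-17, 2),  |d|² = 293;  R = 3+3 = 6,  c = 293−6² = 257
v_rel = (-12, -1),  |v_rel|² = 145;  v_rel·d = (-12)·(-17) + (-1)·(2) = 202
145·t² − 404·t + 257 = 0  ⇒  m = 202² − 145·257 = 3539
m = 3539 > 0,  v_rel·d = 202 > 0  ⇒  inside

inside=yes margin=3539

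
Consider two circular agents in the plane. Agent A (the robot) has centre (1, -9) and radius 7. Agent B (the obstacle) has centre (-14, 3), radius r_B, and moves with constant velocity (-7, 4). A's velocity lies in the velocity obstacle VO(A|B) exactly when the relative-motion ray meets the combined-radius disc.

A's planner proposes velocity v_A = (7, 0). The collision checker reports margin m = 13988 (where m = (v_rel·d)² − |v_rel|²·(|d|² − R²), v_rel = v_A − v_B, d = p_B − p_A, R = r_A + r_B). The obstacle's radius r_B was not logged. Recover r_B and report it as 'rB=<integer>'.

m = 13988
d = (-15, 12);  v_rel = (14, -4),  |v_rel|² = 212
v_rel×d = (14)·(12) − (-4)·(-15) = 108
since m = R²·212 − 108²:  R² = (11664 + 13988) / 212 = 121
R = √121 = 11  ⇒  r_B = 11 − 7 = 4

rB=4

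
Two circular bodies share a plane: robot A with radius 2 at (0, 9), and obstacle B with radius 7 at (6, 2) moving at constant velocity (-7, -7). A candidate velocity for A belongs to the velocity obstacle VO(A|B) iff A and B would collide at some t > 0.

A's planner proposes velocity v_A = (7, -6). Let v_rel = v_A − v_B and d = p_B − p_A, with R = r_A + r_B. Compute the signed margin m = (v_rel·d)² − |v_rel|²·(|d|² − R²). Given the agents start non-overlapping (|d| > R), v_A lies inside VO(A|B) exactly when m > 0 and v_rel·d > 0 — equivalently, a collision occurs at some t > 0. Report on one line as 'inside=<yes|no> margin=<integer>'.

d = (6, -7),  |d|² = 85;  R = 2+7 = 9,  c = 85−9² = 4
v_rel = (14, 1),  |v_rel|² = 197;  v_rel·d = (14)·(6) + (1)·(-7) = 77
197·t² − 154·t + 4 = 0  ⇒  m = 77² − 197·4 = 5141
m = 5141 > 0,  v_rel·d = 77 > 0  ⇒  inside

inside=yes margin=5141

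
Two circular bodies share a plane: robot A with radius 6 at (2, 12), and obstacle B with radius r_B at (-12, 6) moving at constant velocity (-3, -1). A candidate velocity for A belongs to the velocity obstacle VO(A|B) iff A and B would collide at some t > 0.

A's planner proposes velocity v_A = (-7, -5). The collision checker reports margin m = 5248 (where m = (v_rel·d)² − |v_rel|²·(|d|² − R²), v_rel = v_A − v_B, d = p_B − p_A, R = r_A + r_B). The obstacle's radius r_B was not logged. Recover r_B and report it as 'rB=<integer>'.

m = 5248
d = (-14, -6);  v_rel = (-4, -4),  |v_rel|² = 32
v_rel×d = (-4)·(-6) − (-4)·(-14) = -32
since m = R²·32 − (-32)²:  R² = (1024 + 5248) / 32 = 196
R = √196 = 14  ⇒  r_B = 14 − 6 = 8

rB=8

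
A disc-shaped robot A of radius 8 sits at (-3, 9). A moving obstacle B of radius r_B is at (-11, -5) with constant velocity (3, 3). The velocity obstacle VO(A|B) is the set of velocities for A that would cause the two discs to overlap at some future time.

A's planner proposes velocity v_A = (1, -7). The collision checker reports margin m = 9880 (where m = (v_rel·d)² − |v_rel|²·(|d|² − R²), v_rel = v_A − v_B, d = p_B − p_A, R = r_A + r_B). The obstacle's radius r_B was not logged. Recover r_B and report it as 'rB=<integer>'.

m = 9880
d = (-8, -14);  v_rel = (-2, -10),  |v_rel|² = 104
v_rel×d = (-2)·(-14) − (-10)·(-8) = -52
since m = R²·104 − (-52)²:  R² = (2704 + 9880) / 104 = 121
R = √121 = 11  ⇒  r_B = 11 − 8 = 3

rB=3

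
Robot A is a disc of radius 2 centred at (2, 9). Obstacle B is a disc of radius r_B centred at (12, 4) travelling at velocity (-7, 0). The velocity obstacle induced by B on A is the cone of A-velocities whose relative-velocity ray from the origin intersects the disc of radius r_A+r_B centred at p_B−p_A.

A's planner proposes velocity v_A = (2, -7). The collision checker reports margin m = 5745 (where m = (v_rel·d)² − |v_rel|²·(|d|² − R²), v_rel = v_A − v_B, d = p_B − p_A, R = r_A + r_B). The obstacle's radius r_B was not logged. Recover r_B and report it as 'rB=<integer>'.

m = 5745
d = (10, -5);  v_rel = (9, -7),  |v_rel|² = 130
v_rel×d = (9)·(-5) − (-7)·(10) = 25
since m = R²·130 − 25²:  R² = (625 + 5745) / 130 = 49
R = √49 = 7  ⇒  r_B = 7 − 2 = 5

rB=5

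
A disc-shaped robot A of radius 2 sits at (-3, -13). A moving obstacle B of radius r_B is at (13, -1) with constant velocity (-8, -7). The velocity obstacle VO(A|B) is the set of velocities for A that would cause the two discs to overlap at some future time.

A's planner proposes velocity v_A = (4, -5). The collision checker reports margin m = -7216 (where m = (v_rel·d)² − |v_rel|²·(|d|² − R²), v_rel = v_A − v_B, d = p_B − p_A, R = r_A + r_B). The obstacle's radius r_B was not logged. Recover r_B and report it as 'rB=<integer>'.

m = -7216
d = (16, 12);  v_rel = (12, 2),  |v_rel|² = 148
v_rel×d = (12)·(12) − (2)·(16) = 112
since m = R²·148 − 112²:  R² = (12544 + -7216) / 148 = 36
R = √36 = 6  ⇒  r_B = 6 − 2 = 4

rB=4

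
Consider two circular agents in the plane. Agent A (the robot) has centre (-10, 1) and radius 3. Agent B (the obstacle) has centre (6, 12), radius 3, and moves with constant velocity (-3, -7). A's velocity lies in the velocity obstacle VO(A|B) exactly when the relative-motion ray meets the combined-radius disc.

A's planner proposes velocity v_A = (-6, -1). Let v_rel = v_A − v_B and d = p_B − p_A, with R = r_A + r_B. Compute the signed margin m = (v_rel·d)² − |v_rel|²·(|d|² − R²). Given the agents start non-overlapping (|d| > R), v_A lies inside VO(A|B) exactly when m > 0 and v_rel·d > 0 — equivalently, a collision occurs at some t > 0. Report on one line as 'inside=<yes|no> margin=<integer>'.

d = (16, 11),  |d|² = 377;  R = 3+3 = 6,  c = 377−6² = 341
v_rel = (-3, 6),  |v_rel|² = 45;  v_rel·d = (-3)·(16) + (6)·(11) = 18
45·t² − 36·t + 341 = 0  ⇒  m = 18² − 45·341 = -15021
m = -15021 < 0,  v_rel·d = 18 > 0  ⇒  outside

inside=no margin=-15021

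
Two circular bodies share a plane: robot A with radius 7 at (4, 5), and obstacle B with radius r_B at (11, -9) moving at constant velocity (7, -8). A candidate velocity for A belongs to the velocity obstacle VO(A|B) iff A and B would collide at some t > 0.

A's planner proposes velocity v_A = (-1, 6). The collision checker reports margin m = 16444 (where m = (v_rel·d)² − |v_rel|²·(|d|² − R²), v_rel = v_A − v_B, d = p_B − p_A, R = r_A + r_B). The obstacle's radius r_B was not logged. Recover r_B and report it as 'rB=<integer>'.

m = 16444
d = (7, -14);  v_rel = (-8, 14),  |v_rel|² = 260
v_rel×d = (-8)·(-14) − (14)·(7) = 14
since m = R²·260 − 14²:  R² = (196 + 16444) / 260 = 64
R = √64 = 8  ⇒  r_B = 8 − 7 = 1

rB=1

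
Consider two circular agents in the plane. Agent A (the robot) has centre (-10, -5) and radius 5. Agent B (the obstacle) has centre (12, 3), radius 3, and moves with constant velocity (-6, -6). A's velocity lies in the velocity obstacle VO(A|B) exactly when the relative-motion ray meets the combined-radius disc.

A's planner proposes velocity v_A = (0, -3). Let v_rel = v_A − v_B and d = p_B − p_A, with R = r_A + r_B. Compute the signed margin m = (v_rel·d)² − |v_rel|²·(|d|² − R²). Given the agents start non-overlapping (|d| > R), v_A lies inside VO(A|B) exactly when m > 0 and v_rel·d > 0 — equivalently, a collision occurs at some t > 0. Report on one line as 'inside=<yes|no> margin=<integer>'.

d = (22, 8),  |d|² = 548;  R = 5+3 = 8,  c = 548−8² = 484
v_rel = (6, 3),  |v_rel|² = 45;  v_rel·d = (6)·(22) + (3)·(8) = 156
45·t² − 312·t + 484 = 0  ⇒  m = 156² − 45·484 = 2556
m = 2556 > 0,  v_rel·d = 156 > 0  ⇒  inside

inside=yes margin=2556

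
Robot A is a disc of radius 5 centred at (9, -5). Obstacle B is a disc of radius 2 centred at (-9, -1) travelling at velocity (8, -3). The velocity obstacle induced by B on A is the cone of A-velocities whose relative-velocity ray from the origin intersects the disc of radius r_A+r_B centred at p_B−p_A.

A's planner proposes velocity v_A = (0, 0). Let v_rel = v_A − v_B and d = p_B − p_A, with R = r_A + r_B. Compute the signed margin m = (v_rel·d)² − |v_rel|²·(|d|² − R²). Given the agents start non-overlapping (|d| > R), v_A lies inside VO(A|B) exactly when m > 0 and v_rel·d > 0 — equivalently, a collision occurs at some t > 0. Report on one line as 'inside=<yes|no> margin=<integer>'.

d = (-18, 4),  |d|² = 340;  R = 5+2 = 7,  c = 340−7² = 291
v_rel = (-8, 3),  |v_rel|² = 73;  v_rel·d = (-8)·(-18) + (3)·(4) = 156
73·t² − 312·t + 291 = 0  ⇒  m = 156² − 73·291 = 3093
m = 3093 > 0,  v_rel·d = 156 > 0  ⇒  inside

inside=yes margin=3093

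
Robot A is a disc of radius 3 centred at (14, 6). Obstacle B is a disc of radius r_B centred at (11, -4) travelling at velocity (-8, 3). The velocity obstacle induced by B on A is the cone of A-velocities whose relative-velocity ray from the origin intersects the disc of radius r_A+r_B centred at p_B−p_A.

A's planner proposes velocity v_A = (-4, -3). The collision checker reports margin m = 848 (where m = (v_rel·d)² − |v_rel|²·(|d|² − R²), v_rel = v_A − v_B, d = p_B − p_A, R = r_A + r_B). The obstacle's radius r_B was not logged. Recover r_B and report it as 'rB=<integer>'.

m = 848
d = (-3, -10);  v_rel = (4, -6),  |v_rel|² = 52
v_rel×d = (4)·(-10) − (-6)·(-3) = -58
since m = R²·52 − (-58)²:  R² = (3364 + 848) / 52 = 81
R = √81 = 9  ⇒  r_B = 9 − 3 = 6

rB=6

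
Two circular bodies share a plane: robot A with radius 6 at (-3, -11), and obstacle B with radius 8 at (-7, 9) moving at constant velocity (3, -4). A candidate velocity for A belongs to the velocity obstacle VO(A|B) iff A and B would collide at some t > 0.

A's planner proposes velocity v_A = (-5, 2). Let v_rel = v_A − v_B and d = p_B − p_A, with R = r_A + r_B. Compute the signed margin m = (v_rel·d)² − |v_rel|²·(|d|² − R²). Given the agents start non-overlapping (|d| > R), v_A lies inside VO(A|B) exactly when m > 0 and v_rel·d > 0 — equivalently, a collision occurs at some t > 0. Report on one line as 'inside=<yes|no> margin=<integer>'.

d = (-4, 20),  |d|² = 416;  R = 6+8 = 14,  c = 416−14² = 220
v_rel = (-8, 6),  |v_rel|² = 100;  v_rel·d = (-8)·(-4) + (6)·(20) = 152
100·t² − 304·t + 220 = 0  ⇒  m = 152² − 100·220 = 1104
m = 1104 > 0,  v_rel·d = 152 > 0  ⇒  inside

inside=yes margin=1104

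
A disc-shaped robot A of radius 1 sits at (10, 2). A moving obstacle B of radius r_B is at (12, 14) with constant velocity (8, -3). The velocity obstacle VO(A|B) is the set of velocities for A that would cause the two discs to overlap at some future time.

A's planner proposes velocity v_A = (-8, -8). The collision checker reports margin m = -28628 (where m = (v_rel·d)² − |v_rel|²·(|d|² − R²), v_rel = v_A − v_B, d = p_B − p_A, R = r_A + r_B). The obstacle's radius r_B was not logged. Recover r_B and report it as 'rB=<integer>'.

m = -28628
d = (2, 12);  v_rel = (-16, -5),  |v_rel|² = 281
v_rel×d = (-16)·(12) − (-5)·(2) = -182
since m = R²·281 − (-182)²:  R² = (33124 + -28628) / 281 = 16
R = √16 = 4  ⇒  r_B = 4 − 1 = 3

rB=3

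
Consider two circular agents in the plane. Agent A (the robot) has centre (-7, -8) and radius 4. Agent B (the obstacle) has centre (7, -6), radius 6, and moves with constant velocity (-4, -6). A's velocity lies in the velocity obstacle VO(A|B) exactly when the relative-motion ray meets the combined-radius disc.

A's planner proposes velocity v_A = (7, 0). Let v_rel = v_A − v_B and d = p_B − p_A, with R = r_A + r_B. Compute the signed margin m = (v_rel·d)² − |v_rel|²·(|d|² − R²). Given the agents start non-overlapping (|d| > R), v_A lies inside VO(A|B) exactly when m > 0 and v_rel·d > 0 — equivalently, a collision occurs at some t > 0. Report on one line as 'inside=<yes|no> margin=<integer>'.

d = (14, 2),  |d|² = 200;  R = 4+6 = 10,  c = 200−10² = 100
v_rel = (11, 6),  |v_rel|² = 157;  v_rel·d = (11)·(14) + (6)·(2) = 166
157·t² − 332·t + 100 = 0  ⇒  m = 166² − 157·100 = 11856
m = 11856 > 0,  v_rel·d = 166 > 0  ⇒  inside

inside=yes margin=11856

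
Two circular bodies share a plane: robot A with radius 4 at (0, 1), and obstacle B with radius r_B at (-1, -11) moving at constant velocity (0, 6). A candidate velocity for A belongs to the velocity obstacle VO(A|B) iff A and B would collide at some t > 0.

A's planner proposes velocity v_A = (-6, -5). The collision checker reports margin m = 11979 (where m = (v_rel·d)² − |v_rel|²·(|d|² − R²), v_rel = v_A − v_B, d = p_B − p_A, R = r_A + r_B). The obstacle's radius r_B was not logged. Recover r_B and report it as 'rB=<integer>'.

m = 11979
d = (-1, -12);  v_rel = (-6, -11),  |v_rel|² = 157
v_rel×d = (-6)·(-12) − (-11)·(-1) = 61
since m = R²·157 − 61²:  R² = (3721 + 11979) / 157 = 100
R = √100 = 10  ⇒  r_B = 10 − 4 = 6

rB=6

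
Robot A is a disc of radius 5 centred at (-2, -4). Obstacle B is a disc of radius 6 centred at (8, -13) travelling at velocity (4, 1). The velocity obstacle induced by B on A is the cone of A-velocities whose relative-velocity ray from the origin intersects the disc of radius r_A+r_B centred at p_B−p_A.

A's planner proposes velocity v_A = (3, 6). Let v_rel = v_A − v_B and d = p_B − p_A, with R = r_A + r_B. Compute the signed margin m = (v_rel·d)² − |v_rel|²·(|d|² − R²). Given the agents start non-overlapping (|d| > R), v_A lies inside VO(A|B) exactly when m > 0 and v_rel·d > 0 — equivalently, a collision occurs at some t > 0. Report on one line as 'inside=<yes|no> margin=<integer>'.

d = (10, -9),  |d|² = 181;  R = 5+6 = 11,  c = 181−11² = 60
v_rel = (-1, 5),  |v_rel|² = 26;  v_rel·d = (-1)·(10) + (5)·(-9) = -55
26·t² + 110·t + 60 = 0  ⇒  m = (-55)² − 26·60 = 1465
m = 1465 > 0,  v_rel·d = -55 < 0  ⇒  outside

inside=no margin=1465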